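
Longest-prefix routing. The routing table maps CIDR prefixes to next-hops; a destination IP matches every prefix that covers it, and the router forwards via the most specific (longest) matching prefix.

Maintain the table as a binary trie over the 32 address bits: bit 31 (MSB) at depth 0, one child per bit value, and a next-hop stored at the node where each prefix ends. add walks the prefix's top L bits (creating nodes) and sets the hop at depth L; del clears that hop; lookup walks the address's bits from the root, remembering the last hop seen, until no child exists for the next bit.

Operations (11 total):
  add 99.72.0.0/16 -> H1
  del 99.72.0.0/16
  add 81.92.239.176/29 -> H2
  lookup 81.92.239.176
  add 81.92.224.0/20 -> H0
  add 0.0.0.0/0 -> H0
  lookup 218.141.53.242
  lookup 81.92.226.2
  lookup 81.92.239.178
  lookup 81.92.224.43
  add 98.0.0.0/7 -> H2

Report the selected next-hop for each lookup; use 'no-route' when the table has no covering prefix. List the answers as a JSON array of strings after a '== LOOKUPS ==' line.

Apply in order:
  + 99.72.0.0/16 (H1) depth=16
  del 99.72.0.0/16 (clear depth 16)
  + 81.92.239.176/29 (H2) depth=29
  ? 81.92.239.176  path d0:-→d1:-→d2:-→d3:-→d4:-→d5:-→d6:-→d7:-→d8:-→d9:-→d10:-→d11:-→d12:-→d13:-→d14:-→d15:-→d16:-→d17:-→d18:-→d19:-→d20:-→d21:-→d22:-→d23:-→d24:-→d25:-→d26:-→d27:-→d28:-→d29:H2  best=H2
  + 81.92.224.0/20 (H0) depth=20
  + 0.0.0.0/0 (H0) depth=0
  ? 218.141.53.242  path d0:H0  best=H0
  ? 81.92.226.2  path d0:H0→d1:-→d2:-→d3:-→d4:-→d5:-→d6:-→d7:-→d8:-→d9:-→d10:-→d11:-→d12:-→d13:-→d14:-→d15:-→d16:-→d17:-→d18:-→d19:-→d20:H0  best=H0
  ? 81.92.239.178  path d0:H0→d1:-→d2:-→d3:-→d4:-→d5:-→d6:-→d7:-→d8:-→d9:-→d10:-→d11:-→d12:-→d13:-→d14:-→d15:-→d16:-→d17:-→d18:-→d19:-→d20:H0→d21:-→d22:-→d23:-→d24:-→d25:-→d26:-→d27:-→d28:-→d29:H2  best=H2
  ? 81.92.224.43  path d0:H0→d1:-→d2:-→d3:-→d4:-→d5:-→d6:-→d7:-→d8:-→d9:-→d10:-→d11:-→d12:-→d13:-→d14:-→d15:-→d16:-→d17:-→d18:-→d19:-→d20:H0  best=H0
  + 98.0.0.0/7 (H2) depth=7

== LOOKUPS ==
["H2","H0","H0","H2","H0"]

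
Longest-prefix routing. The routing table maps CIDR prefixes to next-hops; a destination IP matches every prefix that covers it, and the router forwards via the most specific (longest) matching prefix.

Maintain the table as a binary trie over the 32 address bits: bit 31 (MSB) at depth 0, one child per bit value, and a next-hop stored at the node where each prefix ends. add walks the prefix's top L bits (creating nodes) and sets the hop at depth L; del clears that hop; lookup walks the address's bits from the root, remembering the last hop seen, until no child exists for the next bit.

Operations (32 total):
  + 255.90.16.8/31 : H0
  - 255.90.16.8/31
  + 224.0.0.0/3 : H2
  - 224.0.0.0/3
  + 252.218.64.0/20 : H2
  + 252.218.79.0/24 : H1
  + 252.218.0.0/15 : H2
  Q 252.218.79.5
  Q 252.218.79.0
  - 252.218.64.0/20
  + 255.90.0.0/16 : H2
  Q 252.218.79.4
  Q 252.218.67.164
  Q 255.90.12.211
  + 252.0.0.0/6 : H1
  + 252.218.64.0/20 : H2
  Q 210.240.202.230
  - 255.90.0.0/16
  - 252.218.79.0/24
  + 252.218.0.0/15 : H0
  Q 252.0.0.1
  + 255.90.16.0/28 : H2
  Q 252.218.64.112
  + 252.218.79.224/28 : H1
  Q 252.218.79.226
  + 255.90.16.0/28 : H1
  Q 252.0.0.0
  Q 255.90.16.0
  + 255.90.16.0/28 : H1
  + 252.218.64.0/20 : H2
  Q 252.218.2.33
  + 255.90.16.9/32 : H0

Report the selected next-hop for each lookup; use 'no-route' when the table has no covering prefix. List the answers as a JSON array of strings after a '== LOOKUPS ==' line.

Apply in order:
  add 255.90.16.8/31 -> H0 at depth 31
  - 255.90.16.8/31 clear@31
  add 224.0.0.0/3 -> H2 at depth 3
  - 224.0.0.0/3 clear@3
  add 252.218.64.0/20 -> H2 at depth 20
  add 252.218.79.0/24 -> H1 at depth 24
  add 252.218.0.0/15 -> H2 at depth 15
  Q 252.218.79.5: descend 111111001101101001001111 ; hops seen [H2,H2,H1] ; pick H1
  Q 252.218.79.0: descend 111111001101101001001111 ; hops seen [H2,H2,H1] ; pick H1
  - 252.218.64.0/20 clear@20
  add 255.90.0.0/16 -> H2 at depth 16
  Q 252.218.79.4: descend 111111001101101001001111 ; hops seen [H2,H1] ; pick H1
  Q 252.218.67.164: descend 11111100110110100100 ; hops seen [H2] ; pick H2
  Q 255.90.12.211: descend 1111111101011010000 ; hops seen [H2] ; pick H2
  add 252.0.0.0/6 -> H1 at depth 6
  add 252.218.64.0/20 -> H2 at depth 20
  Q 210.240.202.230: descend 11 ; hops seen [∅] ; pick no-route
  - 255.90.0.0/16 clear@16
  - 252.218.79.0/24 clear@24
  add 252.218.0.0/15 -> H0 at depth 15
  Q 252.0.0.1: descend 11111100 ; hops seen [H1] ; pick H1
  add 255.90.16.0/28 -> H2 at depth 28
  Q 252.218.64.112: descend 11111100110110100100 ; hops seen [H1,H0,H2] ; pick H2
  add 252.218.79.224/28 -> H1 at depth 28
  Q 252.218.79.226: descend 1111110011011010010011111110 ; hops seen [H1,H0,H2,H1] ; pick H1
  add 255.90.16.0/28 -> H1 at depth 28
  Q 252.0.0.0: descend 11111100 ; hops seen [H1] ; pick H1
  Q 255.90.16.0: descend 1111111101011010000100000000 ; hops seen [H1,H1] ; pick H1
  add 255.90.16.0/28 -> H1 at depth 28
  add 252.218.64.0/20 -> H2 at depth 20
  Q 252.218.2.33: descend 11111100110110100 ; hops seen [H1,H0] ; pick H0
  add 255.90.16.9/32 -> H0 at depth 32

== LOOKUPS ==
["H1","H1","H1","H2","H2","no-route","H1","H2","H1","H1","H1","H0"]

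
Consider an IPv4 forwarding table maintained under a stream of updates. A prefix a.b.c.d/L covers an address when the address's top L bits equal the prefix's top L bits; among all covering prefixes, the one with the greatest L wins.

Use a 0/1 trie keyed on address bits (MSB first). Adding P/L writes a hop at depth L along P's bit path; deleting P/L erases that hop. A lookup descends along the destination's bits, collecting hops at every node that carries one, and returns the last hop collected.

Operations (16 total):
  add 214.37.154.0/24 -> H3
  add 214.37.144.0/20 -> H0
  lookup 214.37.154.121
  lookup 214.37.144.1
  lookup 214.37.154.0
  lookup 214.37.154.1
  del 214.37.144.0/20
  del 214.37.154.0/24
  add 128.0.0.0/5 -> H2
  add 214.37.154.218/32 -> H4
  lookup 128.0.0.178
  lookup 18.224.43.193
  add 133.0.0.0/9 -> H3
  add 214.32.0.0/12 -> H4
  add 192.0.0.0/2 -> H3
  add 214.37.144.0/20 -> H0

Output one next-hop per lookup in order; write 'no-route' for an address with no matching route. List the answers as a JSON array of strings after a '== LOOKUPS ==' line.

Process each operation:
  + 214.37.154.0/24 (H3) depth=24
  + 214.37.144.0/20 (H0) depth=20
  Q 214.37.154.121: descend 110101100010010110011010 ; hops seen [H0,H3] ; pick H3
  Q 214.37.144.1: descend 11010110001001011001 ; hops seen [H0] ; pick H0
  Q 214.37.154.0: descend 110101100010010110011010 ; hops seen [H0,H3] ; pick H3
  Q 214.37.154.1: descend 110101100010010110011010 ; hops seen [H0,H3] ; pick H3
  - 214.37.144.0/20 clear@20
  - 214.37.154.0/24 clear@24
  + 128.0.0.0/5 (H2) depth=5
  + 214.37.154.218/32 (H4) depth=32
  Q 128.0.0.178: descend 10000 ; hops seen [H2] ; pick H2
  Q 18.224.43.193: descend ε ; hops seen [∅] ; pick no-route
  + 133.0.0.0/9 (H3) depth=9
  + 214.32.0.0/12 (H4) depth=12
  + 192.0.0.0/2 (H3) depth=2
  + 214.37.144.0/20 (H0) depth=20

== LOOKUPS ==
["H3","H0","H3","H3","H2","no-route"]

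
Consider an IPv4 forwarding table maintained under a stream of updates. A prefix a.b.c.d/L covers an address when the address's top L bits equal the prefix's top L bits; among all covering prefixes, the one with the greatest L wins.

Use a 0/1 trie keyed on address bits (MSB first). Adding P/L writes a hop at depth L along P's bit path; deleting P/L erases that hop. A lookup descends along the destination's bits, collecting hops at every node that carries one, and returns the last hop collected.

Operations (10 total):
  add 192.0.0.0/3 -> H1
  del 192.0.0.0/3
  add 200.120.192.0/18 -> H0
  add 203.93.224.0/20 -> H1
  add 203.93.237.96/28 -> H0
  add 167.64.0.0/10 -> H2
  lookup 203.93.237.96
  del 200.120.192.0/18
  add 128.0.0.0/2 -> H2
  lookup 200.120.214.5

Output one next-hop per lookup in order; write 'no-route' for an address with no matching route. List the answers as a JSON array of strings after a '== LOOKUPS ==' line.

Process each operation:
  add 192.0.0.0/3 -> H1 at depth 3
  del 192.0.0.0/3 (clear depth 3)
  add 200.120.192.0/18 -> H0 at depth 18
  add 203.93.224.0/20 -> H1 at depth 20
  add 203.93.237.96/28 -> H0 at depth 28
  add 167.64.0.0/10 -> H2 at depth 10
  lookup 203.93.237.96: bits 1100101101011101111011010110 walk d0:-→d1:-→d2:-→d3:-→d4:-→d5:-→d6:-→d7:-→d8:-→d9:-→d10:-→d11:-→d12:-→d13:-→d14:-→d15:-→d16:-→d17:-→d18:-→d19:-→d20:H1→d21:-→d22:-→d23:-→d24:-→d25:-→d26:-→d27:-→d28:H0 -> H0
  del 200.120.192.0/18 (clear depth 18)
  add 128.0.0.0/2 -> H2 at depth 2
  lookup 200.120.214.5: bits 110010000111100011 walk d0:-→d1:-→d2:-→d3:-→d4:-→d5:-→d6:-→d7:-→d8:-→d9:-→d10:-→d11:-→d12:-→d13:-→d14:-→d15:-→d16:-→d17:-→d18:- -> no-route

== LOOKUPS ==
["H0","no-route"]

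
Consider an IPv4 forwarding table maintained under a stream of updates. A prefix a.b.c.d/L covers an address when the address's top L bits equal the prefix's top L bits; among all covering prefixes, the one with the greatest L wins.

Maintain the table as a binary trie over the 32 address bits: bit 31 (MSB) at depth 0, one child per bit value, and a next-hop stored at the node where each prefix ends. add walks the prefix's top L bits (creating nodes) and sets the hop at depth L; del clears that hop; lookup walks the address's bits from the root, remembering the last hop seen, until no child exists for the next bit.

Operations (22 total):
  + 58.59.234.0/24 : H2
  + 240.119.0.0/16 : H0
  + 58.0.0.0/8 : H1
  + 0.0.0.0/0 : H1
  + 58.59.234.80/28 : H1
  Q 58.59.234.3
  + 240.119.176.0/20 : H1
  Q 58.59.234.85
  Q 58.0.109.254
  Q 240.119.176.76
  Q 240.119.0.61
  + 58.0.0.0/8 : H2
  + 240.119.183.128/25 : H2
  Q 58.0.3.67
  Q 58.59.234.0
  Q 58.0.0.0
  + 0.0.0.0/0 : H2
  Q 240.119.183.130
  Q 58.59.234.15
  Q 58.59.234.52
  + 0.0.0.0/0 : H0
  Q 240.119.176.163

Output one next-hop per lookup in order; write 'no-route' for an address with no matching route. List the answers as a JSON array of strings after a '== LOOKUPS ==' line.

Apply in order:
  add 58.59.234.0/24 -> H2 at depth 24
  add 240.119.0.0/16 -> H0 at depth 16
  add 58.0.0.0/8 -> H1 at depth 8
  add 0.0.0.0/0 -> H1 at depth 0
  add 58.59.234.80/28 -> H1 at depth 28
  lookup 58.59.234.3: bits 0011101000111011111010100 walk d0:H1→d1:-→d2:-→d3:-→d4:-→d5:-→d6:-→d7:-→d8:H1→d9:-→d10:-→d11:-→d12:-→d13:-→d14:-→d15:-→d16:-→d17:-→d18:-→d19:-→d20:-→d21:-→d22:-→d23:-→d24:H2→d25:- -> H2
  add 240.119.176.0/20 -> H1 at depth 20
  lookup 58.59.234.85: bits 0011101000111011111010100101 walk d0:H1→d1:-→d2:-→d3:-→d4:-→d5:-→d6:-→d7:-→d8:H1→d9:-→d10:-→d11:-→d12:-→d13:-→d14:-→d15:-→d16:-→d17:-→d18:-→d19:-→d20:-→d21:-→d22:-→d23:-→d24:H2→d25:-→d26:-→d27:-→d28:H1 -> H1
  lookup 58.0.109.254: bits 0011101000 walk d0:H1→d1:-→d2:-→d3:-→d4:-→d5:-→d6:-→d7:-→d8:H1→d9:-→d10:- -> H1
  lookup 240.119.176.76: bits 11110000011101111011 walk d0:H1→d1:-→d2:-→d3:-→d4:-→d5:-→d6:-→d7:-→d8:-→d9:-→d10:-→d11:-→d12:-→d13:-→d14:-→d15:-→d16:H0→d17:-→d18:-→d19:-→d20:H1 -> H1
  lookup 240.119.0.61: bits 1111000001110111 walk d0:H1→d1:-→d2:-→d3:-→d4:-→d5:-→d6:-→d7:-→d8:-→d9:-→d10:-→d11:-→d12:-→d13:-→d14:-→d15:-→d16:H0 -> H0
  add 58.0.0.0/8 -> H2 at depth 8
  add 240.119.183.128/25 -> H2 at depth 25
  lookup 58.0.3.67: bits 0011101000 walk d0:H1→d1:-→d2:-→d3:-→d4:-→d5:-→d6:-→d7:-→d8:H2→d9:-→d10:- -> H2
  lookup 58.59.234.0: bits 0011101000111011111010100 walk d0:H1→d1:-→d2:-→d3:-→d4:-→d5:-→d6:-→d7:-→d8:H2→d9:-→d10:-→d11:-→d12:-→d13:-→d14:-→d15:-→d16:-→d17:-→d18:-→d19:-→d20:-→d21:-→d22:-→d23:-→d24:H2→d25:- -> H2
  lookup 58.0.0.0: bits 0011101000 walk d0:H1→d1:-→d2:-→d3:-→d4:-→d5:-→d6:-→d7:-→d8:H2→d9:-→d10:- -> H2
  add 0.0.0.0/0 -> H2 at depth 0
  lookup 240.119.183.130: bits 1111000001110111101101111 walk d0:H2→d1:-→d2:-→d3:-→d4:-→d5:-→d6:-→d7:-→d8:-→d9:-→d10:-→d11:-→d12:-→d13:-→d14:-→d15:-→d16:H0→d17:-→d18:-→d19:-→d20:H1→d21:-→d22:-→d23:-→d24:-→d25:H2 -> H2
  lookup 58.59.234.15: bits 0011101000111011111010100 walk d0:H2→d1:-→d2:-→d3:-→d4:-→d5:-→d6:-→d7:-→d8:H2→d9:-→d10:-→d11:-→d12:-→d13:-→d14:-→d15:-→d16:-→d17:-→d18:-→d19:-→d20:-→d21:-→d22:-→d23:-→d24:H2→d25:- -> H2
  lookup 58.59.234.52: bits 0011101000111011111010100 walk d0:H2→d1:-→d2:-→d3:-→d4:-→d5:-→d6:-→d7:-→d8:H2→d9:-→d10:-→d11:-→d12:-→d13:-→d14:-→d15:-→d16:-→d17:-→d18:-→d19:-→d20:-→d21:-→d22:-→d23:-→d24:H2→d25:- -> H2
  add 0.0.0.0/0 -> H0 at depth 0
  lookup 240.119.176.163: bits 111100000111011110110 walk d0:H0→d1:-→d2:-→d3:-→d4:-→d5:-→d6:-→d7:-→d8:-→d9:-→d10:-→d11:-→d12:-→d13:-→d14:-→d15:-→d16:H0→d17:-→d18:-→d19:-→d20:H1→d21:- -> H1

== LOOKUPS ==
["H2","H1","H1","H1","H0","H2","H2","H2","H2","H2","H2","H1"]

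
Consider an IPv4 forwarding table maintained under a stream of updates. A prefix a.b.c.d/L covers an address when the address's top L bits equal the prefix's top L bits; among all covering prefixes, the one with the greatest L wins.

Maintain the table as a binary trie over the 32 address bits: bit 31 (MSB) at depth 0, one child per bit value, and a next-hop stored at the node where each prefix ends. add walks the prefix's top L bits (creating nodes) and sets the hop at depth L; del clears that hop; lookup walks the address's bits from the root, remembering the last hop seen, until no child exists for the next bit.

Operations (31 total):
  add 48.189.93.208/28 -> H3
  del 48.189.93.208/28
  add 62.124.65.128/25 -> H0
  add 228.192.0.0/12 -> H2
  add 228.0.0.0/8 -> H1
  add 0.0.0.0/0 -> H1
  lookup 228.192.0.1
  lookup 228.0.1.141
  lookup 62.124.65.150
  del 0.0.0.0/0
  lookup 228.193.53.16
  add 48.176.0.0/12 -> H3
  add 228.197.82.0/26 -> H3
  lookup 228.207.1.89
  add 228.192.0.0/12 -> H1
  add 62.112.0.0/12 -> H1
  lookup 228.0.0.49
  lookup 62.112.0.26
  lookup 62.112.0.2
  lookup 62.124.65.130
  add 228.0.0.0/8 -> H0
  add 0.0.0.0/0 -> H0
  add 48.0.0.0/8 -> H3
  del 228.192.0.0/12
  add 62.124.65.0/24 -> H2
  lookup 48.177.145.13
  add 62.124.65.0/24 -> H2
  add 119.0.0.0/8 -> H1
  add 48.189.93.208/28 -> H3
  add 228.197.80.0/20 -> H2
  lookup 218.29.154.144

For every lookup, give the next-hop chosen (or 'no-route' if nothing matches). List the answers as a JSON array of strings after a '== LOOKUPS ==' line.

Process each operation:
  add 48.189.93.208/28 -> H3 at depth 28
  - 48.189.93.208/28 clear@28
  add 62.124.65.128/25 -> H0 at depth 25
  add 228.192.0.0/12 -> H2 at depth 12
  add 228.0.0.0/8 -> H1 at depth 8
  add 0.0.0.0/0 -> H1 at depth 0
  ? 228.192.0.1  path d0:H1→d1:-→d2:-→d3:-→d4:-→d5:-→d6:-→d7:-→d8:H1→d9:-→d10:-→d11:-→d12:H2  best=H2
  ? 228.0.1.141  path d0:H1→d1:-→d2:-→d3:-→d4:-→d5:-→d6:-→d7:-→d8:H1  best=H1
  ? 62.124.65.150  path d0:H1→d1:-→d2:-→d3:-→d4:-→d5:-→d6:-→d7:-→d8:-→d9:-→d10:-→d11:-→d12:-→d13:-→d14:-→d15:-→d16:-→d17:-→d18:-→d19:-→d20:-→d21:-→d22:-→d23:-→d24:-→d25:H0  best=H0
  - 0.0.0.0/0 clear@0
  ? 228.193.53.16  path d0:-→d1:-→d2:-→d3:-→d4:-→d5:-→d6:-→d7:-→d8:H1→d9:-→d10:-→d11:-→d12:H2  best=H2
  add 48.176.0.0/12 -> H3 at depth 12
  add 228.197.82.0/26 -> H3 at depth 26
  ? 228.207.1.89  path d0:-→d1:-→d2:-→d3:-→d4:-→d5:-→d6:-→d7:-→d8:H1→d9:-→d10:-→d11:-→d12:H2  best=H2
  add 228.192.0.0/12 -> H1 at depth 12
  add 62.112.0.0/12 -> H1 at depth 12
  ? 228.0.0.49  path d0:-→d1:-→d2:-→d3:-→d4:-→d5:-→d6:-→d7:-→d8:H1  best=H1
  ? 62.112.0.26  path d0:-→d1:-→d2:-→d3:-→d4:-→d5:-→d6:-→d7:-→d8:-→d9:-→d10:-→d11:-→d12:H1  best=H1
  ? 62.112.0.2  path d0:-→d1:-→d2:-→d3:-→d4:-→d5:-→d6:-→d7:-→d8:-→d9:-→d10:-→d11:-→d12:H1  best=H1
  ? 62.124.65.130  path d0:-→d1:-→d2:-→d3:-→d4:-→d5:-→d6:-→d7:-→d8:-→d9:-→d10:-→d11:-→d12:H1→d13:-→d14:-→d15:-→d16:-→d17:-→d18:-→d19:-→d20:-→d21:-→d22:-→d23:-→d24:-→d25:H0  best=H0
  add 228.0.0.0/8 -> H0 at depth 8
  add 0.0.0.0/0 -> H0 at depth 0
  add 48.0.0.0/8 -> H3 at depth 8
  - 228.192.0.0/12 clear@12
  add 62.124.65.0/24 -> H2 at depth 24
  ? 48.177.145.13  path d0:H0→d1:-→d2:-→d3:-→d4:-→d5:-→d6:-→d7:-→d8:H3→d9:-→d10:-→d11:-→d12:H3  best=H3
  add 62.124.65.0/24 -> H2 at depth 24
  add 119.0.0.0/8 -> H1 at depth 8
  add 48.189.93.208/28 -> H3 at depth 28
  add 228.197.80.0/20 -> H2 at depth 20
  ? 218.29.154.144  path d0:H0→d1:-→d2:-  best=H0

== LOOKUPS ==
["H2","H1","H0","H2","H2","H1","H1","H1","H0","H3","H0"]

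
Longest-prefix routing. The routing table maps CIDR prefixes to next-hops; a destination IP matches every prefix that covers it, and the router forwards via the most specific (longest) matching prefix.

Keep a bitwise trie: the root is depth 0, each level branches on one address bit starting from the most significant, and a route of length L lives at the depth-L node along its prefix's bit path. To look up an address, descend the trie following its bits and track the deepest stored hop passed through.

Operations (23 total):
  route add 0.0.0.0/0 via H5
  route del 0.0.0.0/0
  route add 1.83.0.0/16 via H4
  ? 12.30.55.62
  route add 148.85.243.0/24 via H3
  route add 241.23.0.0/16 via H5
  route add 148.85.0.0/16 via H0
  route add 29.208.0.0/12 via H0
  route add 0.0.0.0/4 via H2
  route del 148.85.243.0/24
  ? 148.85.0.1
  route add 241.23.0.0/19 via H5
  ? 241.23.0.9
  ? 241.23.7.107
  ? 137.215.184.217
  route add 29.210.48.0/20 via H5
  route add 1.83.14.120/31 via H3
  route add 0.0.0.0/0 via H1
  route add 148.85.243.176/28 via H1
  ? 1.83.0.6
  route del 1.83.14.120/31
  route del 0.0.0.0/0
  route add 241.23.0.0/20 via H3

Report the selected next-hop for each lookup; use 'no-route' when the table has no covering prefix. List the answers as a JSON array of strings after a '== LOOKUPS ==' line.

Trace:
  + 0.0.0.0/0 (H5) depth=0
  del 0.0.0.0/0 (clear depth 0)
  + 1.83.0.0/16 (H4) depth=16
  lookup 12.30.55.62: bits 0000 walk d0:-→d1:-→d2:-→d3:-→d4:- -> no-route
  + 148.85.243.0/24 (H3) depth=24
  + 241.23.0.0/16 (H5) depth=16
  + 148.85.0.0/16 (H0) depth=16
  + 29.208.0.0/12 (H0) depth=12
  + 0.0.0.0/4 (H2) depth=4
  del 148.85.243.0/24 (clear depth 24)
  lookup 148.85.0.1: bits 1001010001010101 walk d0:-→d1:-→d2:-→d3:-→d4:-→d5:-→d6:-→d7:-→d8:-→d9:-→d10:-→d11:-→d12:-→d13:-→d14:-→d15:-→d16:H0 -> H0
  + 241.23.0.0/19 (H5) depth=19
  lookup 241.23.0.9: bits 1111000100010111000 walk d0:-→d1:-→d2:-→d3:-→d4:-→d5:-→d6:-→d7:-→d8:-→d9:-→d10:-→d11:-→d12:-→d13:-→d14:-→d15:-→d16:H5→d17:-→d18:-→d19:H5 -> H5
  lookup 241.23.7.107: bits 1111000100010111000 walk d0:-→d1:-→d2:-→d3:-→d4:-→d5:-→d6:-→d7:-→d8:-→d9:-→d10:-→d11:-→d12:-→d13:-→d14:-→d15:-→d16:H5→d17:-→d18:-→d19:H5 -> H5
  lookup 137.215.184.217: bits 100 walk d0:-→d1:-→d2:-→d3:- -> no-route
  + 29.210.48.0/20 (H5) depth=20
  + 1.83.14.120/31 (H3) depth=31
  + 0.0.0.0/0 (H1) depth=0
  + 148.85.243.176/28 (H1) depth=28
  lookup 1.83.0.6: bits 00000001010100110000 walk d0:H1→d1:-→d2:-→d3:-→d4:H2→d5:-→d6:-→d7:-→d8:-→d9:-→d10:-→d11:-→d12:-→d13:-→d14:-→d15:-→d16:H4→d17:-→d18:-→d19:-→d20:- -> H4
  del 1.83.14.120/31 (clear depth 31)
  del 0.0.0.0/0 (clear depth 0)
  + 241.23.0.0/20 (H3) depth=20

== LOOKUPS ==
["no-route","H0","H5","H5","no-route","H4"]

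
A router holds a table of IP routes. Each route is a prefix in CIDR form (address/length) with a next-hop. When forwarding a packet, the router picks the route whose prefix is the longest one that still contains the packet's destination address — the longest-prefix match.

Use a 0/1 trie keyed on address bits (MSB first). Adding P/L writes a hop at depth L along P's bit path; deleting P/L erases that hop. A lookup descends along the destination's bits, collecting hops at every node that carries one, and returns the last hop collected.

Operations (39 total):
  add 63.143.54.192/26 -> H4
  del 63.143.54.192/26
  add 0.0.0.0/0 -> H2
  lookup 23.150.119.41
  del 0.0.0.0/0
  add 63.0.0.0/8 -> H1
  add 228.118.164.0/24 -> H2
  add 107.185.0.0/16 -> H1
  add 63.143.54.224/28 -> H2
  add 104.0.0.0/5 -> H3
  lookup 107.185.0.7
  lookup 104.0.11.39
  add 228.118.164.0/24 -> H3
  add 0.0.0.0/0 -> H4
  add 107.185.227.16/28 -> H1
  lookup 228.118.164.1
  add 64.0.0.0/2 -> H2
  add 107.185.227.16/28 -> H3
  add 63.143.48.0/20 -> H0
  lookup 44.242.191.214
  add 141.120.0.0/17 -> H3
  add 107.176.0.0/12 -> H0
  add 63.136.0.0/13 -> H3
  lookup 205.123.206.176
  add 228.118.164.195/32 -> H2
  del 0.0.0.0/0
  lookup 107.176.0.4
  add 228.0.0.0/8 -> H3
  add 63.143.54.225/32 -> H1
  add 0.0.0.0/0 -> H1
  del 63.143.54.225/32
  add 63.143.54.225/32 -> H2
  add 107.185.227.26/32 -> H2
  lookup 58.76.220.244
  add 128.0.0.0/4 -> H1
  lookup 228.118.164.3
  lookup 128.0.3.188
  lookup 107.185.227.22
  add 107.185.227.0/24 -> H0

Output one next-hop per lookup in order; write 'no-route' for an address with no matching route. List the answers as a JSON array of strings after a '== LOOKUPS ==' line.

Trace:
  + 63.143.54.192/26 (H4) depth=26
  del 63.143.54.192/26 (clear depth 26)
  + 0.0.0.0/0 (H2) depth=0
  Q 23.150.119.41: descend 00 ; hops seen [H2] ; pick H2
  del 0.0.0.0/0 (clear depth 0)
  + 63.0.0.0/8 (H1) depth=8
  + 228.118.164.0/24 (H2) depth=24
  + 107.185.0.0/16 (H1) depth=16
  + 63.143.54.224/28 (H2) depth=28
  + 104.0.0.0/5 (H3) depth=5
  Q 107.185.0.7: descend 0110101110111001 ; hops seen [H3,H1] ; pick H1
  Q 104.0.11.39: descend 011010 ; hops seen [H3] ; pick H3
  + 228.118.164.0/24 (H3) depth=24
  + 0.0.0.0/0 (H4) depth=0
  + 107.185.227.16/28 (H1) depth=28
  Q 228.118.164.1: descend 111001000111011010100100 ; hops seen [H4,H3] ; pick H3
  + 64.0.0.0/2 (H2) depth=2
  + 107.185.227.16/28 (H3) depth=28
  + 63.143.48.0/20 (H0) depth=20
  Q 44.242.191.214: descend 001 ; hops seen [H4] ; pick H4
  + 141.120.0.0/17 (H3) depth=17
  + 107.176.0.0/12 (H0) depth=12
  + 63.136.0.0/13 (H3) depth=13
  Q 205.123.206.176: descend 11 ; hops seen [H4] ; pick H4
  + 228.118.164.195/32 (H2) depth=32
  del 0.0.0.0/0 (clear depth 0)
  Q 107.176.0.4: descend 011010111011 ; hops seen [H2,H3,H0] ; pick H0
  + 228.0.0.0/8 (H3) depth=8
  + 63.143.54.225/32 (H1) depth=32
  + 0.0.0.0/0 (H1) depth=0
  del 63.143.54.225/32 (clear depth 32)
  + 63.143.54.225/32 (H2) depth=32
  + 107.185.227.26/32 (H2) depth=32
  Q 58.76.220.244: descend 00111 ; hops seen [H1] ; pick H1
  + 128.0.0.0/4 (H1) depth=4
  Q 228.118.164.3: descend 111001000111011010100100 ; hops seen [H1,H3,H3] ; pick H3
  Q 128.0.3.188: descend 1000 ; hops seen [H1,H1] ; pick H1
  Q 107.185.227.22: descend 0110101110111001111000110001 ; hops seen [H1,H2,H3,H0,H1,H3] ; pick H3
  + 107.185.227.0/24 (H0) depth=24

== LOOKUPS ==
["H2","H1","H3","H3","H4","H4","H0","H1","H3","H1","H3"]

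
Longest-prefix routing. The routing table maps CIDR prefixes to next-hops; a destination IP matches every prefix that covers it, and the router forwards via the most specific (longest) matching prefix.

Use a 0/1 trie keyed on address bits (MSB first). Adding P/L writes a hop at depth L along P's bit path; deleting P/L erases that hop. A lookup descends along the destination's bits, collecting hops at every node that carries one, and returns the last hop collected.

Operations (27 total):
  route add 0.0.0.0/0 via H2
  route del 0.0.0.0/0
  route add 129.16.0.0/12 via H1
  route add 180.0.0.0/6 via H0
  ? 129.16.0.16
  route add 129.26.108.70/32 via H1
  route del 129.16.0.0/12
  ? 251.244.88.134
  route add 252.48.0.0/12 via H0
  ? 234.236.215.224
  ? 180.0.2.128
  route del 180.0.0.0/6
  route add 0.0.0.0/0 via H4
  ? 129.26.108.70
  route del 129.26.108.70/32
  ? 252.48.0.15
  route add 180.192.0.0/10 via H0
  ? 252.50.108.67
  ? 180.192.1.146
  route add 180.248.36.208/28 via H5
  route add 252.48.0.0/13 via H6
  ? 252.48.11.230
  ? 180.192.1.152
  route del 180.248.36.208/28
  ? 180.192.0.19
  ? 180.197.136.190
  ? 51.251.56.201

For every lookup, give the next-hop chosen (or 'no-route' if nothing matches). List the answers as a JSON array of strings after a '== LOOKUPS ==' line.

Apply in order:
  add 0.0.0.0/0 -> H2 at depth 0
  - 0.0.0.0/0 clear@0
  add 129.16.0.0/12 -> H1 at depth 12
  add 180.0.0.0/6 -> H0 at depth 6
  lookup 129.16.0.16: bits 100000010001 walk d0:-→d1:-→d2:-→d3:-→d4:-→d5:-→d6:-→d7:-→d8:-→d9:-→d10:-→d11:-→d12:H1 -> H1
  add 129.26.108.70/32 -> H1 at depth 32
  - 129.16.0.0/12 clear@12
  lookup 251.244.88.134: bits 1 walk d0:-→d1:- -> no-route
  add 252.48.0.0/12 -> H0 at depth 12
  lookup 234.236.215.224: bits 111 walk d0:-→d1:-→d2:-→d3:- -> no-route
  lookup 180.0.2.128: bits 101101 walk d0:-→d1:-→d2:-→d3:-→d4:-→d5:-→d6:H0 -> H0
  - 180.0.0.0/6 clear@6
  add 0.0.0.0/0 -> H4 at depth 0
  lookup 129.26.108.70: bits 10000001000110100110110001000110 walk d0:H4→d1:-→d2:-→d3:-→d4:-→d5:-→d6:-→d7:-→d8:-→d9:-→d10:-→d11:-→d12:-→d13:-→d14:-→d15:-→d16:-→d17:-→d18:-→d19:-→d20:-→d21:-→d22:-→d23:-→d24:-→d25:-→d26:-→d27:-→d28:-→d29:-→d30:-→d31:-→d32:H1 -> H1
  - 129.26.108.70/32 clear@32
  lookup 252.48.0.15: bits 111111000011 walk d0:H4→d1:-→d2:-→d3:-→d4:-→d5:-→d6:-→d7:-→d8:-→d9:-→d10:-→d11:-→d12:H0 -> H0
  add 180.192.0.0/10 -> H0 at depth 10
  lookup 252.50.108.67: bits 111111000011 walk d0:H4→d1:-→d2:-→d3:-→d4:-→d5:-→d6:-→d7:-→d8:-→d9:-→d10:-→d11:-→d12:H0 -> H0
  lookup 180.192.1.146: bits 1011010011 walk d0:H4→d1:-→d2:-→d3:-→d4:-→d5:-→d6:-→d7:-→d8:-→d9:-→d10:H0 -> H0
  add 180.248.36.208/28 -> H5 at depth 28
  add 252.48.0.0/13 -> H6 at depth 13
  lookup 252.48.11.230: bits 1111110000110 walk d0:H4→d1:-→d2:-→d3:-→d4:-→d5:-→d6:-→d7:-→d8:-→d9:-→d10:-→d11:-→d12:H0→d13:H6 -> H6
  lookup 180.192.1.152: bits 1011010011 walk d0:H4→d1:-→d2:-→d3:-→d4:-→d5:-→d6:-→d7:-→d8:-→d9:-→d10:H0 -> H0
  - 180.248.36.208/28 clear@28
  lookup 180.192.0.19: bits 1011010011 walk d0:H4→d1:-→d2:-→d3:-→d4:-→d5:-→d6:-→d7:-→d8:-→d9:-→d10:H0 -> H0
  lookup 180.197.136.190: bits 1011010011 walk d0:H4→d1:-→d2:-→d3:-→d4:-→d5:-→d6:-→d7:-→d8:-→d9:-→d10:H0 -> H0
  lookup 51.251.56.201: bits ε walk d0:H4 -> H4

== LOOKUPS ==
["H1","no-route","no-route","H0","H1","H0","H0","H0","H6","H0","H0","H0","H4"]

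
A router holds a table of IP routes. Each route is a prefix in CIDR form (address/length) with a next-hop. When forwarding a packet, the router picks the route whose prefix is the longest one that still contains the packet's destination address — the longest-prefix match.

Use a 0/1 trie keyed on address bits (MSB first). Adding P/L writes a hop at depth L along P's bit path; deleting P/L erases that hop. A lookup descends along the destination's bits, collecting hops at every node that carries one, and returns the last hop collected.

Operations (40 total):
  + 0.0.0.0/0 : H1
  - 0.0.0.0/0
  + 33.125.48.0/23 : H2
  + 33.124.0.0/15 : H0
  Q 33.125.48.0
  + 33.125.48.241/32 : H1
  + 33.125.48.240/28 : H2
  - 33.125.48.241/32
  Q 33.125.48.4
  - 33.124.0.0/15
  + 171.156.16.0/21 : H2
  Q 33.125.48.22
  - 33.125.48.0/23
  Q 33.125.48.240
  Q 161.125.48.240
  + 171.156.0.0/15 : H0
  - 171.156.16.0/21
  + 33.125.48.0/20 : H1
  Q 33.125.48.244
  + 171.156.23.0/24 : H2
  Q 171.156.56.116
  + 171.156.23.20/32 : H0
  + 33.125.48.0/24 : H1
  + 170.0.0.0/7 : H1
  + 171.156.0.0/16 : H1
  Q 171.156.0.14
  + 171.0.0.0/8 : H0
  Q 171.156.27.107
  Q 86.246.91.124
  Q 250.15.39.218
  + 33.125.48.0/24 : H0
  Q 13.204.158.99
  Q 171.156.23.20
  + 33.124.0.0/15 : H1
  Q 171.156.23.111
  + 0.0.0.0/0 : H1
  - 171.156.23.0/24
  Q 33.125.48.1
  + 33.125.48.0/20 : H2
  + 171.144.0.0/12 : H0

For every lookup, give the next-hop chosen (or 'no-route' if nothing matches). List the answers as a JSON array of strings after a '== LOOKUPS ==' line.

Apply in order:
  + 0.0.0.0/0 (H1) depth=0
  - 0.0.0.0/0 clear@0
  + 33.125.48.0/23 (H2) depth=23
  + 33.124.0.0/15 (H0) depth=15
  ? 33.125.48.0  path d0:-→d1:-→d2:-→d3:-→d4:-→d5:-→d6:-→d7:-→d8:-→d9:-→d10:-→d11:-→d12:-→d13:-→d14:-→d15:H0→d16:-→d17:-→d18:-→d19:-→d20:-→d21:-→d22:-→d23:H2  best=H2
  + 33.125.48.241/32 (H1) depth=32
  + 33.125.48.240/28 (H2) depth=28
  - 33.125.48.241/32 clear@32
  ? 33.125.48.4  path d0:-→d1:-→d2:-→d3:-→d4:-→d5:-→d6:-→d7:-→d8:-→d9:-→d10:-→d11:-→d12:-→d13:-→d14:-→d15:H0→d16:-→d17:-→d18:-→d19:-→d20:-→d21:-→d22:-→d23:H2→d24:-  best=H2
  - 33.124.0.0/15 clear@15
  + 171.156.16.0/21 (H2) depth=21
  ? 33.125.48.22  path d0:-→d1:-→d2:-→d3:-→d4:-→d5:-→d6:-→d7:-→d8:-→d9:-→d10:-→d11:-→d12:-→d13:-→d14:-→d15:-→d16:-→d17:-→d18:-→d19:-→d20:-→d21:-→d22:-→d23:H2→d24:-  best=H2
  - 33.125.48.0/23 clear@23
  ? 33.125.48.240  path d0:-→d1:-→d2:-→d3:-→d4:-→d5:-→d6:-→d7:-→d8:-→d9:-→d10:-→d11:-→d12:-→d13:-→d14:-→d15:-→d16:-→d17:-→d18:-→d19:-→d20:-→d21:-→d22:-→d23:-→d24:-→d25:-→d26:-→d27:-→d28:H2→d29:-→d30:-→d31:-  best=H2
  ? 161.125.48.240  path d0:-→d1:-→d2:-→d3:-→d4:-  best=no-route
  + 171.156.0.0/15 (H0) depth=15
  - 171.156.16.0/21 clear@21
  + 33.125.48.0/20 (H1) depth=20
  ? 33.125.48.244  path d0:-→d1:-→d2:-→d3:-→d4:-→d5:-→d6:-→d7:-→d8:-→d9:-→d10:-→d11:-→d12:-→d13:-→d14:-→d15:-→d16:-→d17:-→d18:-→d19:-→d20:H1→d21:-→d22:-→d23:-→d24:-→d25:-→d26:-→d27:-→d28:H2→d29:-  best=H2
  + 171.156.23.0/24 (H2) depth=24
  ? 171.156.56.116  path d0:-→d1:-→d2:-→d3:-→d4:-→d5:-→d6:-→d7:-→d8:-→d9:-→d10:-→d11:-→d12:-→d13:-→d14:-→d15:H0→d16:-→d17:-→d18:-  best=H0
  + 171.156.23.20/32 (H0) depth=32
  + 33.125.48.0/24 (H1) depth=24
  + 170.0.0.0/7 (H1) depth=7
  + 171.156.0.0/16 (H1) depth=16
  ? 171.156.0.14  path d0:-→d1:-→d2:-→d3:-→d4:-→d5:-→d6:-→d7:H1→d8:-→d9:-→d10:-→d11:-→d12:-→d13:-→d14:-→d15:H0→d16:H1→d17:-→d18:-→d19:-  best=H1
  + 171.0.0.0/8 (H0) depth=8
  ? 171.156.27.107  path d0:-→d1:-→d2:-→d3:-→d4:-→d5:-→d6:-→d7:H1→d8:H0→d9:-→d10:-→d11:-→d12:-→d13:-→d14:-→d15:H0→d16:H1→d17:-→d18:-→d19:-→d20:-  best=H1
  ? 86.246.91.124  path d0:-→d1:-  best=no-route
  ? 250.15.39.218  path d0:-→d1:-  best=no-route
  + 33.125.48.0/24 (H0) depth=24
  ? 13.204.158.99  path d0:-→d1:-→d2:-  best=no-route
  ? 171.156.23.20  path d0:-→d1:-→d2:-→d3:-→d4:-→d5:-→d6:-→d7:H1→d8:H0→d9:-→d10:-→d11:-→d12:-→d13:-→d14:-→d15:H0→d16:H1→d17:-→d18:-→d19:-→d20:-→d21:-→d22:-→d23:-→d24:H2→d25:-→d26:-→d27:-→d28:-→d29:-→d30:-→d31:-→d32:H0  best=H0
  + 33.124.0.0/15 (H1) depth=15
  ? 171.156.23.111  path d0:-→d1:-→d2:-→d3:-→d4:-→d5:-→d6:-→d7:H1→d8:H0→d9:-→d10:-→d11:-→d12:-→d13:-→d14:-→d15:H0→d16:H1→d17:-→d18:-→d19:-→d20:-→d21:-→d22:-→d23:-→d24:H2→d25:-  best=H2
  + 0.0.0.0/0 (H1) depth=0
  - 171.156.23.0/24 clear@24
  ? 33.125.48.1  path d0:H1→d1:-→d2:-→d3:-→d4:-→d5:-→d6:-→d7:-→d8:-→d9:-→d10:-→d11:-→d12:-→d13:-→d14:-→d15:H1→d16:-→d17:-→d18:-→d19:-→d20:H1→d21:-→d22:-→d23:-→d24:H0  best=H0
  + 33.125.48.0/20 (H2) depth=20
  + 171.144.0.0/12 (H0) depth=12

== LOOKUPS ==
["H2","H2","H2","H2","no-route","H2","H0","H1","H1","no-route","no-route","no-route","H0","H2","H0"]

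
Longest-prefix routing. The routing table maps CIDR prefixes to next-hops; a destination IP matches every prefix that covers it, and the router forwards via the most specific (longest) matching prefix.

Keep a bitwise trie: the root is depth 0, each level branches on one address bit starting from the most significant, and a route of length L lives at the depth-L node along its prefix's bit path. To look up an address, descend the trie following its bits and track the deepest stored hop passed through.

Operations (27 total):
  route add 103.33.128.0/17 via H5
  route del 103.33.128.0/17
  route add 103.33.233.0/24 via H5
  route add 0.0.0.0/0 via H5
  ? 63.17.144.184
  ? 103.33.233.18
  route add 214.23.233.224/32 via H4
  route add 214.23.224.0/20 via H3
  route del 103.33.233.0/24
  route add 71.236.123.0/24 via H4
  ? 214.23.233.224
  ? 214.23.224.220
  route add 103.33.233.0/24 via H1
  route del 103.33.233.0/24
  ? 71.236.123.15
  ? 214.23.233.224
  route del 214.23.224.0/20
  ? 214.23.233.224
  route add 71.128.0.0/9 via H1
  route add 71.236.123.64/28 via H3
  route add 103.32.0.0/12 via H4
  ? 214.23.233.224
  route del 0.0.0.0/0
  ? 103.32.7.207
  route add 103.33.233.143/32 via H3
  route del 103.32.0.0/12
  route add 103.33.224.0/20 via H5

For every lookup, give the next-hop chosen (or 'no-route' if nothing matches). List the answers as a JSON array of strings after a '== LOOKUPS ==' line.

Trace:
  + 103.33.128.0/17 (H5) depth=17
  - 103.33.128.0/17 clear@17
  + 103.33.233.0/24 (H5) depth=24
  + 0.0.0.0/0 (H5) depth=0
  ? 63.17.144.184  path d0:H5→d1:-  best=H5
  ? 103.33.233.18  path d0:H5→d1:-→d2:-→d3:-→d4:-→d5:-→d6:-→d7:-→d8:-→d9:-→d10:-→d11:-→d12:-→d13:-→d14:-→d15:-→d16:-→d17:-→d18:-→d19:-→d20:-→d21:-→d22:-→d23:-→d24:H5  best=H5
  + 214.23.233.224/32 (H4) depth=32
  + 214.23.224.0/20 (H3) depth=20
  - 103.33.233.0/24 clear@24
  + 71.236.123.0/24 (H4) depth=24
  ? 214.23.233.224  path d0:H5→d1:-→d2:-→d3:-→d4:-→d5:-→d6:-→d7:-→d8:-→d9:-→d10:-→d11:-→d12:-→d13:-→d14:-→d15:-→d16:-→d17:-→d18:-→d19:-→d20:H3→d21:-→d22:-→d23:-→d24:-→d25:-→d26:-→d27:-→d28:-→d29:-→d30:-→d31:-→d32:H4  best=H4
  ? 214.23.224.220  path d0:H5→d1:-→d2:-→d3:-→d4:-→d5:-→d6:-→d7:-→d8:-→d9:-→d10:-→d11:-→d12:-→d13:-→d14:-→d15:-→d16:-→d17:-→d18:-→d19:-→d20:H3  best=H3
  + 103.33.233.0/24 (H1) depth=24
  - 103.33.233.0/24 clear@24
  ? 71.236.123.15  path d0:H5→d1:-→d2:-→d3:-→d4:-→d5:-→d6:-→d7:-→d8:-→d9:-→d10:-→d11:-→d12:-→d13:-→d14:-→d15:-→d16:-→d17:-→d18:-→d19:-→d20:-→d21:-→d22:-→d23:-→d24:H4  best=H4
  ? 214.23.233.224  path d0:H5→d1:-→d2:-→d3:-→d4:-→d5:-→d6:-→d7:-→d8:-→d9:-→d10:-→d11:-→d12:-→d13:-→d14:-→d15:-→d16:-→d17:-→d18:-→d19:-→d20:H3→d21:-→d22:-→d23:-→d24:-→d25:-→d26:-→d27:-→d28:-→d29:-→d30:-→d31:-→d32:H4  best=H4
  - 214.23.224.0/20 clear@20
  ? 214.23.233.224  path d0:H5→d1:-→d2:-→d3:-→d4:-→d5:-→d6:-→d7:-→d8:-→d9:-→d10:-→d11:-→d12:-→d13:-→d14:-→d15:-→d16:-→d17:-→d18:-→d19:-→d20:-→d21:-→d22:-→d23:-→d24:-→d25:-→d26:-→d27:-→d28:-→d29:-→d30:-→d31:-→d32:H4  best=H4
  + 71.128.0.0/9 (H1) depth=9
  + 71.236.123.64/28 (H3) depth=28
  + 103.32.0.0/12 (H4) depth=12
  ? 214.23.233.224  path d0:H5→d1:-→d2:-→d3:-→d4:-→d5:-→d6:-→d7:-→d8:-→d9:-→d10:-→d11:-→d12:-→d13:-→d14:-→d15:-→d16:-→d17:-→d18:-→d19:-→d20:-→d21:-→d22:-→d23:-→d24:-→d25:-→d26:-→d27:-→d28:-→d29:-→d30:-→d31:-→d32:H4  best=H4
  - 0.0.0.0/0 clear@0
  ? 103.32.7.207  path d0:-→d1:-→d2:-→d3:-→d4:-→d5:-→d6:-→d7:-→d8:-→d9:-→d10:-→d11:-→d12:H4→d13:-→d14:-→d15:-  best=H4
  + 103.33.233.143/32 (H3) depth=32
  - 103.32.0.0/12 clear@12
  + 103.33.224.0/20 (H5) depth=20

== LOOKUPS ==
["H5","H5","H4","H3","H4","H4","H4","H4","H4"]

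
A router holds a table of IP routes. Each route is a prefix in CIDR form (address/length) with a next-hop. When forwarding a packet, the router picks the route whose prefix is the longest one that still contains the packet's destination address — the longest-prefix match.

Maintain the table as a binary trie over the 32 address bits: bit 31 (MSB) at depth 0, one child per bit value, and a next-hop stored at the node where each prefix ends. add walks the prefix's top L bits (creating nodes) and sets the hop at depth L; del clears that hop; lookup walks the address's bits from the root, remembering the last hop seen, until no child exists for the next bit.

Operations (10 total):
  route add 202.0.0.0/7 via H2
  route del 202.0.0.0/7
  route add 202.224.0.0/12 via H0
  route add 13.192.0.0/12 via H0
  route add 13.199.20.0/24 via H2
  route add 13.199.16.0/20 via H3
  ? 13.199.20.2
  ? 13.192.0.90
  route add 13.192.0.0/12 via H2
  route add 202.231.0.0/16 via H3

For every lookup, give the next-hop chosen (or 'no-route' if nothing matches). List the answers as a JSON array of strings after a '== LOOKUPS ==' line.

Trace:
  + 202.0.0.0/7 (H2) depth=7
  del 202.0.0.0/7 (clear depth 7)
  + 202.224.0.0/12 (H0) depth=12
  + 13.192.0.0/12 (H0) depth=12
  + 13.199.20.0/24 (H2) depth=24
  + 13.199.16.0/20 (H3) depth=20
  ? 13.199.20.2  path d0:-→d1:-→d2:-→d3:-→d4:-→d5:-→d6:-→d7:-→d8:-→d9:-→d10:-→d11:-→d12:H0→d13:-→d14:-→d15:-→d16:-→d17:-→d18:-→d19:-→d20:H3→d21:-→d22:-→d23:-→d24:H2  best=H2
  ? 13.192.0.90  path d0:-→d1:-→d2:-→d3:-→d4:-→d5:-→d6:-→d7:-→d8:-→d9:-→d10:-→d11:-→d12:H0→d13:-  best=H0
  + 13.192.0.0/12 (H2) depth=12
  + 202.231.0.0/16 (H3) depth=16

== LOOKUPS ==
["H2","H0"]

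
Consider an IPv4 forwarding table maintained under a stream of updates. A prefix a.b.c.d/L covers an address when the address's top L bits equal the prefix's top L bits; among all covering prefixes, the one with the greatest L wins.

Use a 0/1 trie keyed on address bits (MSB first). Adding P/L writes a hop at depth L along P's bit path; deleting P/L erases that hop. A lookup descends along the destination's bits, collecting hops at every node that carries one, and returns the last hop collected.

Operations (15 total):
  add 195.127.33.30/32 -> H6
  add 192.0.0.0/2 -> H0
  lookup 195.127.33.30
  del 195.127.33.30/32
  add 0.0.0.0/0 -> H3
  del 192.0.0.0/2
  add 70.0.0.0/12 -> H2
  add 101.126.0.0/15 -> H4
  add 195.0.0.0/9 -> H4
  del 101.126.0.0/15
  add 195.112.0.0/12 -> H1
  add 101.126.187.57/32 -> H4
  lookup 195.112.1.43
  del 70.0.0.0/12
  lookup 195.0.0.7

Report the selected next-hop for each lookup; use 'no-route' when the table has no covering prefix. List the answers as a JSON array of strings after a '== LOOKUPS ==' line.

Apply in order:
  add 195.127.33.30/32 -> H6 at depth 32
  add 192.0.0.0/2 -> H0 at depth 2
  ? 195.127.33.30  path d0:-→d1:-→d2:H0→d3:-→d4:-→d5:-→d6:-→d7:-→d8:-→d9:-→d10:-→d11:-→d12:-→d13:-→d14:-→d15:-→d16:-→d17:-→d18:-→d19:-→d20:-→d21:-→d22:-→d23:-→d24:-→d25:-→d26:-→d27:-→d28:-→d29:-→d30:-→d31:-→d32:H6  best=H6
  del 195.127.33.30/32 (clear depth 32)
  add 0.0.0.0/0 -> H3 at depth 0
  del 192.0.0.0/2 (clear depth 2)
  add 70.0.0.0/12 -> H2 at depth 12
  add 101.126.0.0/15 -> H4 at depth 15
  add 195.0.0.0/9 -> H4 at depth 9
  del 101.126.0.0/15 (clear depth 15)
  add 195.112.0.0/12 -> H1 at depth 12
  add 101.126.187.57/32 -> H4 at depth 32
  ? 195.112.1.43  path d0:H3→d1:-→d2:-→d3:-→d4:-→d5:-→d6:-→d7:-→d8:-→d9:H4→d10:-→d11:-→d12:H1  best=H1
  del 70.0.0.0/12 (clear depth 12)
  ? 195.0.0.7  path d0:H3→d1:-→d2:-→d3:-→d4:-→d5:-→d6:-→d7:-→d8:-→d9:H4  best=H4

== LOOKUPS ==
["H6","H1","H4"]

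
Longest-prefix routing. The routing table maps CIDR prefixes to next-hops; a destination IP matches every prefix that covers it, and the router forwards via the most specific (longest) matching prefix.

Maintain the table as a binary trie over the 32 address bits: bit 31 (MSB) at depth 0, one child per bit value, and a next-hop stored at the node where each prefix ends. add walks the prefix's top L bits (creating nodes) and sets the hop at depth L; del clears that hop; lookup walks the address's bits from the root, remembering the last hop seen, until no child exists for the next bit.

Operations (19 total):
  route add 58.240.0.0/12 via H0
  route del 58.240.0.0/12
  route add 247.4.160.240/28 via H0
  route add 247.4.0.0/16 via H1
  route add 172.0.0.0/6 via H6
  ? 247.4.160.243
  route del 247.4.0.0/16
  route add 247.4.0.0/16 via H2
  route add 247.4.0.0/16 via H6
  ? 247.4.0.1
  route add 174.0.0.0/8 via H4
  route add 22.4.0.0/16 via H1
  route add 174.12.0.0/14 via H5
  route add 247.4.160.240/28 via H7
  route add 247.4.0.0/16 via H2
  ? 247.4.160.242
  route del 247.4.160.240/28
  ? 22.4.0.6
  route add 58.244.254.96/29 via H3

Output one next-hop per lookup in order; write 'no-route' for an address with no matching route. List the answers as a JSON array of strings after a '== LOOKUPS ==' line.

Trace:
  + 58.240.0.0/12 (H0) depth=12
  - 58.240.0.0/12 clear@12
  + 247.4.160.240/28 (H0) depth=28
  + 247.4.0.0/16 (H1) depth=16
  + 172.0.0.0/6 (H6) depth=6
  ? 247.4.160.243  path d0:-→d1:-→d2:-→d3:-→d4:-→d5:-→d6:-→d7:-→d8:-→d9:-→d10:-→d11:-→d12:-→d13:-→d14:-→d15:-→d16:H1→d17:-→d18:-→d19:-→d20:-→d21:-→d22:-→d23:-→d24:-→d25:-→d26:-→d27:-→d28:H0  best=H0
  - 247.4.0.0/16 clear@16
  + 247.4.0.0/16 (H2) depth=16
  + 247.4.0.0/16 (H6) depth=16
  ? 247.4.0.1  path d0:-→d1:-→d2:-→d3:-→d4:-→d5:-→d6:-→d7:-→d8:-→d9:-→d10:-→d11:-→d12:-→d13:-→d14:-→d15:-→d16:H6  best=H6
  + 174.0.0.0/8 (H4) depth=8
  + 22.4.0.0/16 (H1) depth=16
  + 174.12.0.0/14 (H5) depth=14
  + 247.4.160.240/28 (H7) depth=28
  + 247.4.0.0/16 (H2) depth=16
  ? 247.4.160.242  path d0:-→d1:-→d2:-→d3:-→d4:-→d5:-→d6:-→d7:-→d8:-→d9:-→d10:-→d11:-→d12:-→d13:-→d14:-→d15:-→d16:H2→d17:-→d18:-→d19:-→d20:-→d21:-→d22:-→d23:-→d24:-→d25:-→d26:-→d27:-→d28:H7  best=H7
  - 247.4.160.240/28 clear@28
  ? 22.4.0.6  path d0:-→d1:-→d2:-→d3:-→d4:-→d5:-→d6:-→d7:-→d8:-→d9:-→d10:-→d11:-→d12:-→d13:-→d14:-→d15:-→d16:H1  best=H1
  + 58.244.254.96/29 (H3) depth=29

== LOOKUPS ==
["H0","H6","H7","H1"]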